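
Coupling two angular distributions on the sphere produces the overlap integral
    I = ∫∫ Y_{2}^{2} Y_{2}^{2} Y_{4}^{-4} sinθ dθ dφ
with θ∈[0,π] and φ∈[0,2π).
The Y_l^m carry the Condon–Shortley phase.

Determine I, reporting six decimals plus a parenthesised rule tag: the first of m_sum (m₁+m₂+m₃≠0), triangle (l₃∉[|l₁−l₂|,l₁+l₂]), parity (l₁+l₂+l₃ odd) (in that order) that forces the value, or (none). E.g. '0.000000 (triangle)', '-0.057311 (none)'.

0.337168 (none)

Checks pass: Σm=0; 8 even; l₃=4∈[0,4].
(2·2+1)(2·2+1)(2·4+1) = 225
Δ: 0! 4! 4! / 9! → 1/630
sum: t=0:+1/16 = 1/16
3j²(2 2 4; 0 0 0) = Δ·Π!·Σ² = 2/35  (sign +1)
sum: t=0:+1/576 = 1/576
3j²(2 2 4; 2 2 -4) = Δ·Π!·Σ² = 1/9  (sign +1)
combine: 4πI² = 225·2/35·1/9 = 10/7
take √, sign +1: I = 0.33716777
No selection rule forces the value: the integral is nonzero (none).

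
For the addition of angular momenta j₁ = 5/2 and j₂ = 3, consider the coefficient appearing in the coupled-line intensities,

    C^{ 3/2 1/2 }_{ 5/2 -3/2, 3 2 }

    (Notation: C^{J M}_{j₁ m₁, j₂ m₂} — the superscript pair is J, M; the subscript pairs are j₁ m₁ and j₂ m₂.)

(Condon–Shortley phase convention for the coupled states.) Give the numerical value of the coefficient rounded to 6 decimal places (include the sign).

-0.218218

√[4·4!1!2!/8! · 1!4!5!1!2!1!] = √(192/7)
  +(−1)^3/∏(3,1,1,2,0,0)! = -1/12  (running -1/12)
  +(−1)^4/∏(4,0,0,1,1,1)! = 1/24  (running -1/24)
⟨..|..⟩ = √(192/7)·(-1/24) = -0.218218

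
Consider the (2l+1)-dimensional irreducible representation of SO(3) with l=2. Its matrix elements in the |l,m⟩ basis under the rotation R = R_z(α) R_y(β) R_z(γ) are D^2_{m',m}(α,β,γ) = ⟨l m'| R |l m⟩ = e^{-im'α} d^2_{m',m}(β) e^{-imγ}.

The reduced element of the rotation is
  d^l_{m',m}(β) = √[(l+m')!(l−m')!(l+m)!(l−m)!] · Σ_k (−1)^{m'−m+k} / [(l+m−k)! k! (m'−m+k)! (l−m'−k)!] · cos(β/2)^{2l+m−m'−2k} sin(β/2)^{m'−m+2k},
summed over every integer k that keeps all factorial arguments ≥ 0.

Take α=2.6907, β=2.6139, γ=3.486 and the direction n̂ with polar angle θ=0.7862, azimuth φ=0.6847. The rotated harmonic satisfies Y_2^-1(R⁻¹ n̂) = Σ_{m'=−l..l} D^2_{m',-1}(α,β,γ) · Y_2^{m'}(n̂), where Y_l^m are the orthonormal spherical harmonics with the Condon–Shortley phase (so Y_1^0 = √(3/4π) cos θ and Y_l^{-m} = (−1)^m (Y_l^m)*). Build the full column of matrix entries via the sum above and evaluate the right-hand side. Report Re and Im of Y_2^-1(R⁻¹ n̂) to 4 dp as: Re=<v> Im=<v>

Need the full column D^2_{m',-1} for m'=−2..2 at α=2.6907, β=2.6139, γ=3.4860.
cos(β/2)=0.260796, sin(β/2)=0.965394
d^2_{-2,-1}: single k=1 term ⇒ +0.034248;  D = -0.029064+0.018116i
d^2_{-1,-1}: k∈[0..1] ⇒ +0.004626 -0.190165 = -0.185539;  D = -0.184488+0.019720i
d^2_{0,-1}: k∈[0..1] ⇒ -0.041945 +0.574764 = +0.532819;  D = -0.501530-0.179901i
d^2_{1,-1}: k∈[0..1] ⇒ +0.190165 -0.868597 = -0.678432;  D = -0.474950-0.484450i
d^2_{2,-1}: single k=0 term ⇒ -0.469293;  D = +0.149673+0.444785i
Y_2^{m'}(θ=0.7862,φ=0.6847) and Σ D·Y over m':
  (-0.0291+0.0181i)·(+0.0387-0.1895i)  (-0.1845+0.0197i)·(+0.2992-0.2443i)  (-0.5015-0.1799i)·(+0.1569+0.0000i)  (-0.4750-0.4845i)·(-0.2992-0.2443i)  (+0.1497+0.4448i)·(+0.0387+0.1895i)
Y_2^-1(R⁻¹ n̂) = -0.181533+0.335508i

Re=-0.1815 Im=0.3355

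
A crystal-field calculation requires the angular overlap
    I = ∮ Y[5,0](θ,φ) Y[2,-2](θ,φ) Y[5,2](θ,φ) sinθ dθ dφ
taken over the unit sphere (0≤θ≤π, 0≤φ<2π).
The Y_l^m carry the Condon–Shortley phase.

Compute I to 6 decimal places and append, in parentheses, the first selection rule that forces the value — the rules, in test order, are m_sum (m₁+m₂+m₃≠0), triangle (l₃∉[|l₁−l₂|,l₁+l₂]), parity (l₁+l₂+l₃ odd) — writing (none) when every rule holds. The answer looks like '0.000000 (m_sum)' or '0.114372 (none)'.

m-sum 0 ✓  L=12 even ✓  3≤5≤7 ✓
Π(2lᵢ+1) = 11×5×11 = 605
triangle coeff Δ(5,2,5) = 1/38610
Σ_t [0,2]: t=0:+1/2880 t=1:−1/576 t=2:+1/2880 = -1/960
(3j)²=10/429 [(5 2 5; 0 0 0)], sign=+1
Σ_t [0,0]: t=0:+1/2880 = 1/2880
(3j)²=14/429 [(5 2 5; 0 -2 2)], sign=-1
⇒ 4πI² = 700/1521
I = (-1)√(700/1521/(4π)) = -0.19137248
No selection rule forces the value: the integral is nonzero (none).

-0.191372 (none)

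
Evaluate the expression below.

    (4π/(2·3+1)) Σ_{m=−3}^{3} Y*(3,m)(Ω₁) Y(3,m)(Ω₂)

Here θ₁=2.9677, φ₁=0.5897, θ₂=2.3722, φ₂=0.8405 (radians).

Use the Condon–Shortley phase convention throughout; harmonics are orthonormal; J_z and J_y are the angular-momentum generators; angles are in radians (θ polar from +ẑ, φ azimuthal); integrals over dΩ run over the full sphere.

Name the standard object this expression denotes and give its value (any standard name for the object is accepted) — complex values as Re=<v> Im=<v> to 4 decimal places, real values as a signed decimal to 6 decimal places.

This sum is the spherical-harmonic addition theorem: it equals the Legendre polynomial P_l(cos γ) of the angle γ between the two directions.
Term-by-term m-sum for l=3 (normalisation 4π/7 = 1.795196):
  [-3]  conj(Y_{3,-3})(Ω₁) = -0.00043 + 0.00212j ; Y_{3,-3}(Ω₂) = -0.11433 - 0.08164j ; Δ = 0.00022 - 0.00021j
  [-2]  conj(Y_{3,-2})(Ω₁) = -0.01149 - 0.02785j ; Y_{3,-2}(Ω₂) = 0.03908 + 0.35316j ; Δ = 0.00939 - 0.00515j
  [-1]  conj(Y_{3,-1})(Ω₁) = 0.17893 + 0.11973j ; Y_{3,-1}(Ω₂) = 0.23698 - 0.26465j ; Δ = 0.07409 - 0.01898j
  [+0]  conj(Y_{3,0})(Ω₁) = -0.68008 + 0.00000j ; Y_{3,0}(Ω₂) = 0.11258 + 0.00000j ; Δ = -0.07657 + 0.00000j
  [+1]  conj(Y_{3,1})(Ω₁) = -0.17893 + 0.11973j ; Y_{3,1}(Ω₂) = -0.23698 - 0.26465j ; Δ = 0.07409 + 0.01898j
  [+2]  conj(Y_{3,2})(Ω₁) = -0.01149 + 0.02785j ; Y_{3,2}(Ω₂) = 0.03908 - 0.35316j ; Δ = 0.00939 + 0.00515j
  [+3]  conj(Y_{3,3})(Ω₁) = 0.00043 + 0.00212j ; Y_{3,3}(Ω₂) = 0.11433 - 0.08164j ; Δ = 0.00022 + 0.00021j
Accumulated sum 0.09083 + 0.00000j; after 4π/(2l+1) scaling, 0.16306 + 0.00000j ⇒ P_3 = 0.163058

Legendre polynomial (addition theorem), +0.163058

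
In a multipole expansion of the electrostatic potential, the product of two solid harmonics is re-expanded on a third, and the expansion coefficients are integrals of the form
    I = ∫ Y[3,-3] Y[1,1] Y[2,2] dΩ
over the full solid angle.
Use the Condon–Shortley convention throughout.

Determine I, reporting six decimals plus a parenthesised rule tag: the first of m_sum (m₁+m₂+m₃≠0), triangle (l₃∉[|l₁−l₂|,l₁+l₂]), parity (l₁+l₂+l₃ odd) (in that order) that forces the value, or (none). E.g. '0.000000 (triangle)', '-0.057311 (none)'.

Rules hold: Σm=0, L=6 even, 2≤2≤4.
N = 7·3·5 = 105
Δ = 2!·4!·0!/7! = 1/105
Racah Σ t=1..1: t=1:−1/4 = -1/4
⇒ 3j(3 1 2; 0 0 0)² = 3/35, sgn -1
Racah Σ t=2..2: t=2:+1/48 = 1/48
⇒ 3j(3 1 2; -3 1 2)² = 1/7, sgn +1
4πI² = N·(3j₀)²·(3jₘ)² = 9/7
I = -1·√(1.28571/4π) = -0.31986543
No selection rule forces the value: the integral is nonzero (none).

-0.319865 (none)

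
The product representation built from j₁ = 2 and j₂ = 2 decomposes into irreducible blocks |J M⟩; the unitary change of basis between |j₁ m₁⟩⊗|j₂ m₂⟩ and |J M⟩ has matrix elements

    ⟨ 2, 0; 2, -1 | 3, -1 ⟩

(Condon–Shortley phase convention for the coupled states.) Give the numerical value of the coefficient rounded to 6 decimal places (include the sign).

√[7·1!3!3!/8! · 2!2!1!3!2!4!] = √(36/5)
  +(−1)^0/∏(0,1,2,1,1,2)! = 1/4  (running 1/4)
  +(−1)^1/∏(1,0,1,0,2,3)! = -1/12  (running 1/6)
⟨..|..⟩ = √(36/5)·(1/6) = +0.447214

+√(1/5) = +0.447214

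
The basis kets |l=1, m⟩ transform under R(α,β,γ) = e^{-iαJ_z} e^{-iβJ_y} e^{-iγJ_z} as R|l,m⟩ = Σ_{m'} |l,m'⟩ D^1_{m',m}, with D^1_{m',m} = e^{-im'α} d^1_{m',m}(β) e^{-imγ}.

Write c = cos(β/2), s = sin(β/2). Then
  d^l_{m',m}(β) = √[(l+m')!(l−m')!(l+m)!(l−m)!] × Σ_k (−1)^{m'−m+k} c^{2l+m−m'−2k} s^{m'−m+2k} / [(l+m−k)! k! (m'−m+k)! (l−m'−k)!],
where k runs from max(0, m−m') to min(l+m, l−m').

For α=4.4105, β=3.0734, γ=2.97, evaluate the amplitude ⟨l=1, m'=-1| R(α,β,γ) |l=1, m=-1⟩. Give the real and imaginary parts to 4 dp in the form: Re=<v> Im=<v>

D^1_{-1,-1}(4.4105,3.0734,2.9700) = e^{-i·-1·4.4105}·d^1_{-1,-1}(3.0734)·e^{-i·-1·2.9700}. Compute d first:
Half-angle: c=0.034090, s=0.999419. N=√(1·2·1·2)=2.000000
Admissible k: 0..0 (factorial args all ≥0)
  k=0: (−1)^0·2.0000/(2)·0.0341^2·0.9994^0 = +0.001162
d^1_{-1,-1}(3.0734) = +0.001162
Phases: e^{-i·(-1)·4.4105}=-0.297324-0.954777i, e^{-i·(-1)·2.9700}=-0.985314+0.170752i ⇒ D=+0.000530+0.001034i

Re=0.0005 Im=0.0010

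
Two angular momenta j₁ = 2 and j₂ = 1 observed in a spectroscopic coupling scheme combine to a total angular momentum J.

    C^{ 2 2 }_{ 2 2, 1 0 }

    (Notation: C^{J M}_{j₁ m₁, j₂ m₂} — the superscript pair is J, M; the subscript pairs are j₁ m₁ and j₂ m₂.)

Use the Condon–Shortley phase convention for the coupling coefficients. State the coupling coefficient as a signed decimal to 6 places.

+0.816497

√[5·1!3!1!/6! · 4!0!1!1!4!0!] = √(24)
  +(−1)^0/∏(0,1,0,1,3,0)! = 1/6  (running 1/6)
⟨..|..⟩ = √(24)·(1/6) = +0.816497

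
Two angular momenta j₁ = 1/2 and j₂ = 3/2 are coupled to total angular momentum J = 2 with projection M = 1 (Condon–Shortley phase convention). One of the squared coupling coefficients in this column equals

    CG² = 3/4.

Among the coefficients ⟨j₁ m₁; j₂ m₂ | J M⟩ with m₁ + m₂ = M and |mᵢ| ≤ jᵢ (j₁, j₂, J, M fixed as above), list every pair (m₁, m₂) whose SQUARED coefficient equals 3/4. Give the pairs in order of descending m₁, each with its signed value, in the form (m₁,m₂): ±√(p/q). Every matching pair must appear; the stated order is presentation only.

(1/2,1/2): +√(3/4)

Admissible pairs with m₁+m₂ = M = 1: (-1/2,3/2), (1/2,1/2)
  (m₁,m₂)=(1/2,1/2): CG² = 3/4, CG = +√(3/4)   ← matches the target
  (m₁,m₂)=(-1/2,3/2): CG² = 1/4, CG = +√(1/4)
Pairs with CG² = 3/4: (1/2,1/2): +√(3/4)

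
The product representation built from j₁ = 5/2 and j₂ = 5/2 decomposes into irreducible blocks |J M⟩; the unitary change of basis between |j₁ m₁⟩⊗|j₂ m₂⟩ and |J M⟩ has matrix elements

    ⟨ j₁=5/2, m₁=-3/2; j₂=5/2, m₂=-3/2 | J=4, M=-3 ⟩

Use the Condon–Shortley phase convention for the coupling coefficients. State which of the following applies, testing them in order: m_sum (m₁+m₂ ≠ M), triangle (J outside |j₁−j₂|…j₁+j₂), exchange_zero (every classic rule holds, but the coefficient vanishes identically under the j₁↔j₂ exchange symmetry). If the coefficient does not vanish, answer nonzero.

m-sum: m₁+m₂ = -3/2+(-3/2) = -3, M = -3  ✓
triangle: |j₁−j₂| = 0 ≤ J = 4 ≤ j₁+j₂ = 5  ✓
exchange: j₁=j₂ and m₁=m₂, and (−1)^(j₁+j₂−J) = (−1)^1 = −1 forces ⟨j₁m₁;j₂m₂|JM⟩ = −⟨j₂m₂;j₁m₁|JM⟩ = −⟨j₁m₁;j₂m₂|JM⟩ ⇒ the coefficient vanishes identically
Racah sum check: Σ_k collapses to 0 ⇒ CG = 0

exchange_zero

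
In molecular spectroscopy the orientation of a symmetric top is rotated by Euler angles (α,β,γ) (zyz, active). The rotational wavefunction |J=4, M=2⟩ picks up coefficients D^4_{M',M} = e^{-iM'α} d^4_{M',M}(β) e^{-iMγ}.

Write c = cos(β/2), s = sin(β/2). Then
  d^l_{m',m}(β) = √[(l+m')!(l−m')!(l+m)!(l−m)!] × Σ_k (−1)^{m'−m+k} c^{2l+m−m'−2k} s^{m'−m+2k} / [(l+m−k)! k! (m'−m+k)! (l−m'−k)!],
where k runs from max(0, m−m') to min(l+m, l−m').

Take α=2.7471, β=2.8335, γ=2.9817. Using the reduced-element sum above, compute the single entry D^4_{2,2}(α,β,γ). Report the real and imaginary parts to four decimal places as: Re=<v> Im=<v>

Re=0.0035 Im=0.0070

First d^4_{2,2}(β=2.8335), then the phase factors e^{-i(2)α} and e^{-i(2)γ}:
With c≡cos(β/2)=0.153438 and s≡sin(β/2)=0.988158, N=[720·2·720·2]^{1/2}=1440.000000
The bounds max(0,m−m')=0 and min(l+m,l−m')=2 give 3 terms
  k=0: (−1)^0·1440.0000/(1440)·0.1534^8·0.9882^0 = +0.000000
  k=1: (−1)^1·1440.0000/(120)·0.1534^6·0.9882^2 = -0.000153
  k=2: (−1)^2·1440.0000/(96)·0.1534^4·0.9882^4 = +0.007927
d^4_{2,2}(2.8335) = +0.000000 -0.000153 +0.007927 = +0.007775
D = (+0.704566+0.709639i)·(+0.007775)·(+0.949303+0.314363i) = +0.003466+0.006960i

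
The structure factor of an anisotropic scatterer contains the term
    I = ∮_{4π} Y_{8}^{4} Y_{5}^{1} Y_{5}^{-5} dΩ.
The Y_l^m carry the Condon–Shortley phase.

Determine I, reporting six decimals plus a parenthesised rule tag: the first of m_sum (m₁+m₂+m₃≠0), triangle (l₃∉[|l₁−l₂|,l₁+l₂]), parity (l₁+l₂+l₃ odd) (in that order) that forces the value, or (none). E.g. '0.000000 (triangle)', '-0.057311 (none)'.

Checks pass: Σm=0; 18 even; l₃=5∈[3,13].
(2·8+1)(2·5+1)(2·5+1) = 2057
Δ: 8! 8! 2! / 19! → 1/37413090
sum: t=3:−1/1036800 t=4:+1/331776 t=5:−1/1036800 = 1/921600
3j²(8 5 5; 0 0 0) = Δ·Π!·Σ² = 490/46189  (sign -1)
sum: t=4:+1/46448640 = 1/46448640
3j²(8 5 5; 4 1 -5) = Δ·Π!·Σ² = 75/8398  (sign +1)
combine: 4πI² = 2057·490/46189·75/8398 = 202125/1037153
take √, sign -1: I = -0.12453278
No selection rule forces the value: the integral is nonzero (none).

-0.124533 (none)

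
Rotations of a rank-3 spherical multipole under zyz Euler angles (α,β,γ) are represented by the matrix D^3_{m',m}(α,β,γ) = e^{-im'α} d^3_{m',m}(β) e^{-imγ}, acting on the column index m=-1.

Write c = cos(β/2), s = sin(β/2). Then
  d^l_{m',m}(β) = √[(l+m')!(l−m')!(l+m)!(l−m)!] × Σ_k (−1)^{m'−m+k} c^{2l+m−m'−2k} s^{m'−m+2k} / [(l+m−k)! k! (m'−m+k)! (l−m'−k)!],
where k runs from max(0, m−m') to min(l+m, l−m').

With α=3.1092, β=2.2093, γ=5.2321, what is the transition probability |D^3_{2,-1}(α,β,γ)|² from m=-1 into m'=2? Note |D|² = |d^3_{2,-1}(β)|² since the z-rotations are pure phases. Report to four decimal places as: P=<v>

First d^3_{2,-1}(β=2.2093), then the phase factors e^{-i(2)α} and e^{-i(-1)γ}:
c=cos(2.209300/2)=0.449447, s=sin(2.209300/2)=0.893307; N=√[120·1·2·24]=75.894664
The bounds max(0,m−m')=0 and min(l+m,l−m')=1 give 2 terms
  k=0: (−1)^3·75.8947/(12)·0.4494^3·0.8933^3 = -0.409325
  k=1: (−1)^4·75.8947/(24)·0.4494^1·0.8933^5 = +0.808504
d^3_{2,-1}(2.2093) = -0.409325 +0.808504 = +0.399179
|D^3_{2,-1}|² = |d^3_{2,-1}(β)|² = (+0.399179)² = 0.159344 (the z-rotation phases have unit modulus)

P=0.1593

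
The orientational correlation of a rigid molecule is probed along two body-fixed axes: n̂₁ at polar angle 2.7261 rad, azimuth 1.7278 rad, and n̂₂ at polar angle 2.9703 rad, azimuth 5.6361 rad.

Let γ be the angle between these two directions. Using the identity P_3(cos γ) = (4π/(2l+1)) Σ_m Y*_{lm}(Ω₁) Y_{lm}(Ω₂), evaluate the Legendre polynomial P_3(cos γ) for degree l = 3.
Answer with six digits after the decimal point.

0.268081

Summing Y*_{l m}(θ₁,φ₁)·Y_{l m}(θ₂,φ₂) over m ∈ [−3, 3]; prefactor 4π/(2·3+1) = 1.795196:
  m=-3: (+0.012451-0.024450i) × (-0.000748+0.001926i) = +0.000038+0.000042i  (running Σ = +0.000038+0.000042i)
  m=-2: (+0.144892+0.047054i) × (-0.007991-0.028147i) = +0.000167-0.004454i  (running Σ = +0.000204-0.004412i)
  m=-1: (-0.064972+0.410417i) × (+0.169422+0.128018i) = -0.063548+0.061216i  (running Σ = -0.063344+0.056804i)
  m=0: (-0.404716-0.000000i) × (-0.682010+0.000000i) = +0.276020+0.000000i  (running Σ = +0.212676+0.056804i)
  m=1: (+0.064972+0.410417i) × (-0.169422+0.128018i) = -0.063548-0.061216i  (running Σ = +0.149128-0.004412i)
  m=2: (+0.144892-0.047054i) × (-0.007991+0.028147i) = +0.000167+0.004454i  (running Σ = +0.149295+0.000042i)
  m=3: (-0.012451-0.024450i) × (+0.000748+0.001926i) = +0.000038-0.000042i  (running Σ = +0.149333-0.000000i)
Total Σ_m = +0.149333-0.000000i. Multiply by 1.795196: +0.268081-0.000000i. P_3(cos γ) = 0.268081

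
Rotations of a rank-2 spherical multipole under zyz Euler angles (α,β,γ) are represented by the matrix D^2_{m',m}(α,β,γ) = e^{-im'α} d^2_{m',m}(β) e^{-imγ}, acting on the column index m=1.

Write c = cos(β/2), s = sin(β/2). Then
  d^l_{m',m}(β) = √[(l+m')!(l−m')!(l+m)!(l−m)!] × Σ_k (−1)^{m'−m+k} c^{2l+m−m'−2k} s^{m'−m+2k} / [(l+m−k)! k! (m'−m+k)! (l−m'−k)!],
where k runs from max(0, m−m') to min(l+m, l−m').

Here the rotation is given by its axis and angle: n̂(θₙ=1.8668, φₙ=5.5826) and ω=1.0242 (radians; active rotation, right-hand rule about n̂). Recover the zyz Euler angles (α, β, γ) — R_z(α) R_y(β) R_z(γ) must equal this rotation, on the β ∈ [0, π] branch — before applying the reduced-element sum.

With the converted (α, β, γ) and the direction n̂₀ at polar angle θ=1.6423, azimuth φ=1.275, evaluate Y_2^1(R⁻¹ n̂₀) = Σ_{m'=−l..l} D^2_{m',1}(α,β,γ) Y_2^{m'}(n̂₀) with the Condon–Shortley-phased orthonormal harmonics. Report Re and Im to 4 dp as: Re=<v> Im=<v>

Axis–angle → zyz. n̂ = (sinθₙcosφₙ, sinθₙsinφₙ, cosθₙ) = (+0.731218, -0.616629, -0.291700), ω = 1.0242.
R = I cosω + sinω [n̂]ₓ + (1−cosω) n̂n̂ᵀ gives
  R = [+0.776545, +0.032674, -0.629214; -0.465724, +0.702376, -0.538302; +0.424356, +0.711056, +0.560644]
β = atan2(√(R₁₃²+R₂₃²), R₃₃) = 0.975633; α = atan2(R₂₃, R₁₃) mod 2π = 3.849280; γ = atan2(R₃₂, −R₃₁) mod 2π = 2.108858
Need the full column D^2_{m',1} for m'=−2..2 at α=3.8493, β=0.9756, γ=2.1089.
cos(β/2)=0.883358, sin(β/2)=0.468698
d^2_{-2,1}: single k=3 term ⇒ +0.181906;  D = +0.139890-0.116278i
d^2_{-1,1}: k∈[2..3] ⇒ +0.514259 -0.048258 = +0.466001;  D = -0.078667+0.459312i
d^2_{0,1}: k∈[1..2] ⇒ +0.791370 -0.222789 = +0.568582;  D = -0.291382-0.488243i
d^2_{1,1}: k∈[0..1] ⇒ +0.608902 -0.514259 = +0.094643;  D = +0.089687+0.030225i
d^2_{2,1}: single k=0 term ⇒ -0.646151;  D = +0.599423-0.241254i
Y_2^{m'}(θ=1.6423,φ=1.275) and Σ D·Y over m':
  (+0.1399-0.1163i)·(-0.3190-0.2143i)  (-0.0787+0.4593i)·(-0.0160+0.0527i)  (-0.2914-0.4882i)·(-0.3106+0.0000i)  (+0.0897+0.0302i)·(+0.0160+0.0527i)  (+0.5994-0.2413i)·(-0.3190+0.2143i)
Y_2^1(R⁻¹ n̂) = -0.141636+0.357861i

Re=-0.1416 Im=0.3579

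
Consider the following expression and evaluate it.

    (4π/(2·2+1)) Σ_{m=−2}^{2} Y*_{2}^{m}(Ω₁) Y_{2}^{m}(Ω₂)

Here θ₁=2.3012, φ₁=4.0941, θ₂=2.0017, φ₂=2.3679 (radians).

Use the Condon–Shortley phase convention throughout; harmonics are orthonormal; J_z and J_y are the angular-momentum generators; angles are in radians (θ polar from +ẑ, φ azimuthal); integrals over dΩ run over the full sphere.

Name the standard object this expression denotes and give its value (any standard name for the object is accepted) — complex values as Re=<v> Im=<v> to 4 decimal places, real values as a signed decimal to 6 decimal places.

This sum is the spherical-harmonic addition theorem: it equals the Legendre polynomial P_l(cos γ) of the angle γ between the two directions.
Addition theorem: P_2(cos γ) = (4π/5) Σ_m Y*_{lm}(Ω₁) Y_{lm}(Ω₂), m = −2…2:
  term(m=-2) = (-0.065074, -0.020903)   from Y*(Ω₁)=(-0.070309, 0.202477), Y(Ω₂)=(0.007465, 0.318795)
  term(m=-1) = (-0.017423, 0.111211)   from Y*(Ω₁)=(0.222548, 0.312862), Y(Ω₂)=(0.209729, 0.204876)
  term(m=+0) = (-0.015898, 0.000000)   from Y*(Ω₁)=(0.105766, -0.000000), Y(Ω₂)=(-0.150316, 0.000000)
  term(m=+1) = (-0.017423, -0.111211)   from Y*(Ω₁)=(-0.222548, 0.312862), Y(Ω₂)=(-0.209729, 0.204876)
  term(m=+2) = (-0.065074, 0.020903)   from Y*(Ω₁)=(-0.070309, -0.202477), Y(Ω₂)=(0.007465, -0.318795)
Σ over m = (-0.180892, 0.000000); ×(4π/5) → (-0.454630, 0.000000). Real part: -0.454630

Legendre polynomial (addition theorem), -0.454630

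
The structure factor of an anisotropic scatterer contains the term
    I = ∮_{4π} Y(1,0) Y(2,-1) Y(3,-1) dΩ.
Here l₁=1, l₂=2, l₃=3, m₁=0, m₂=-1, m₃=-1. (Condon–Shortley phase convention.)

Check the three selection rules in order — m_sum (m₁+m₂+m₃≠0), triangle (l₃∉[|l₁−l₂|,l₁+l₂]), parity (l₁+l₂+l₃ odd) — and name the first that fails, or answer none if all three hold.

m_sum

m₁+m₂+m₃ = 0 − 1 − 1 = -2  ✗
triangle: |1−2|=1 ≤ l₃=3 ≤ 1+2=3
parity: l₁+l₂+l₃ = 6 is even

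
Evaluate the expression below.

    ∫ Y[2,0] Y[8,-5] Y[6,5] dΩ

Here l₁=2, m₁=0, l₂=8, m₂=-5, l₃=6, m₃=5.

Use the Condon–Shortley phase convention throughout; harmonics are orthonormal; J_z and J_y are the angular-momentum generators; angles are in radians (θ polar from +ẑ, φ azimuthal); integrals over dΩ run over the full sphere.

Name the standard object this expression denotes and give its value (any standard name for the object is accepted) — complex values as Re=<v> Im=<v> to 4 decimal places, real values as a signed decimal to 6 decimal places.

This is a Gaunt coefficient — the integral of a triple product of spherical harmonics over the sphere.
Checks pass: Σm=0; 16 even; l₃=6∈[6,10].
(2·2+1)(2·8+1)(2·6+1) = 1105
Δ: 4! 0! 12! / 17! → 1/30940
sum: t=2:+1/2073600 = 1/2073600
3j²(2 8 6; 0 0 0) = Δ·Π!·Σ² = 28/1105  (sign +1)
sum: t=2:+1/159667200 = 1/159667200
3j²(2 8 6; 0 -5 5) = Δ·Π!·Σ² = 9/1190  (sign -1)
combine: 4πI² = 1105·28/1105·9/1190 = 18/85
take √, sign -1: I = -0.12981410

Gaunt coefficient, -0.129814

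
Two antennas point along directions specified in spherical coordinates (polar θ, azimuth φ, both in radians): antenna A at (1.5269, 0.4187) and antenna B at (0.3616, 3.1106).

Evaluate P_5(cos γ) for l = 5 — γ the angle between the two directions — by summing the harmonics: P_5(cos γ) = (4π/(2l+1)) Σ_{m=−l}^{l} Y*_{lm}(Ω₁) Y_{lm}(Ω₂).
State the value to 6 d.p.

Addition theorem: P_5(cos γ) = (4π/11) Σ_m Y*_{lm}(Ω₁) Y_{lm}(Ω₂), m = −5…5:
  term(m=-5) = 0.00074 - 0.00093j   from Y*(Ω₁)=-0.23059 + 0.40022j, Y(Ω₂)=-0.00254 - 0.00040j
  term(m=-4) = -0.00031 + 0.00134j   from Y*(Ω₁)=-0.00666 + 0.06381j, Y(Ω₂)=0.02134 + 0.00266j
  term(m=-3) = 0.00785 + 0.03481j   from Y*(Ω₁)=-0.10492 - 0.32232j, Y(Ω₂)=-0.10483 - 0.00977j
  term(m=-2) = -0.01480 - 0.01862j   from Y*(Ω₁)=-0.04940 - 0.05483j, Y(Ω₂)=0.32167 + 0.01996j
  term(m=-1) = -0.15329 - 0.07399j   from Y*(Ω₁)=0.28448 + 0.12660j, Y(Ω₂)=-0.54640 - 0.01694j
  term(m=+0) = 0.01651 + 0.00000j   from Y*(Ω₁)=0.07629 + 0.00000j, Y(Ω₂)=0.21639 + 0.00000j
  term(m=+1) = -0.15329 + 0.07399j   from Y*(Ω₁)=-0.28448 + 0.12660j, Y(Ω₂)=0.54640 - 0.01694j
  term(m=+2) = -0.01480 + 0.01862j   from Y*(Ω₁)=-0.04940 + 0.05483j, Y(Ω₂)=0.32167 - 0.01996j
  term(m=+3) = 0.00785 - 0.03481j   from Y*(Ω₁)=0.10492 - 0.32232j, Y(Ω₂)=0.10483 - 0.00977j
  term(m=+4) = -0.00031 - 0.00134j   from Y*(Ω₁)=-0.00666 - 0.06381j, Y(Ω₂)=0.02134 - 0.00266j
  term(m=+5) = 0.00074 + 0.00093j   from Y*(Ω₁)=0.23059 + 0.40022j, Y(Ω₂)=0.00254 - 0.00040j
Accumulated sum -0.30311 - 0.00000j; after 4π/(2l+1) scaling, -0.34627 - 0.00000j ⇒ P_5 = -0.346268

-0.346268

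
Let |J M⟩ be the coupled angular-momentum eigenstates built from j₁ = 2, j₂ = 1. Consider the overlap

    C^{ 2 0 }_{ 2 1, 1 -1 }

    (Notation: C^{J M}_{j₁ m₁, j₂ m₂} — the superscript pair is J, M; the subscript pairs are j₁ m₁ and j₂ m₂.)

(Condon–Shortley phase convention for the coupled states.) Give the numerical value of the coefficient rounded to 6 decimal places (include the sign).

+√(1/2) = +0.707107

√[5·1!3!1!/6! · 3!1!0!2!2!2!] = √(2)
  +(−1)^0/∏(0,1,1,0,2,1)! = 1/2  (running 1/2)
⟨..|..⟩ = √(2)·(1/2) = +0.707107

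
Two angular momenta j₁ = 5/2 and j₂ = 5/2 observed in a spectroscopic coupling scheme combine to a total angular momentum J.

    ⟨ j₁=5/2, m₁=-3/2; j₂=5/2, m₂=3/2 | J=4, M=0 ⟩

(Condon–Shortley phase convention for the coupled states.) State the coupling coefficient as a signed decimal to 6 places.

-0.566947

√[9·1!4!4!/10! · 1!4!4!1!4!4!] = √(82944/175)
  +(−1)^0/∏(0,1,4,4,0,0)! = 1/576  (running 1/576)
  +(−1)^1/∏(1,0,3,3,1,1)! = -1/36  (running -5/192)
⟨..|..⟩ = √(82944/175)·(-5/192) = -0.566947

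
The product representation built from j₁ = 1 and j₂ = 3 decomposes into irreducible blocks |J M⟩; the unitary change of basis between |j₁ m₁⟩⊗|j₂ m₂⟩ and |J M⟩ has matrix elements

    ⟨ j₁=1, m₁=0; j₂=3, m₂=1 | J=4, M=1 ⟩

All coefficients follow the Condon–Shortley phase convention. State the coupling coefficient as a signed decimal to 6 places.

+√(15/28) ≈ +0.731925

triangle: 0!×2!×6!/9! = 1440/362880
(j±m)!: 1!×1!×4!×2!×5!×3! = 34560
prefactor² = (2J+1)×Δ×N² = 8640/7
  k=0: +1/(0!×0!×1!×4!×1!×2!) = 1/48
Σ = 1/48  ⇒  CG² = 8640/7×(1/48)² = 15/28
CG = +√(15/28) = +0.731925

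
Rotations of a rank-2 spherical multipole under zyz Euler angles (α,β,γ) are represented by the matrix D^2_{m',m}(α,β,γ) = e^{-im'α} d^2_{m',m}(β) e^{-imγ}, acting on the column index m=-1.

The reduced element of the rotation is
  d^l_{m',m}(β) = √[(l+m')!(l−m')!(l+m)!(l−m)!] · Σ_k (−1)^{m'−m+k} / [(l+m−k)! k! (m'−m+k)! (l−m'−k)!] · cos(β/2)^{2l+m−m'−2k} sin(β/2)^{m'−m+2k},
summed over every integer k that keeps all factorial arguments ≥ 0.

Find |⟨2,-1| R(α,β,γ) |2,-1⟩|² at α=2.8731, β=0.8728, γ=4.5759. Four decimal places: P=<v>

First d^2_{-1,-1}(β=0.8728), then the phase factors e^{-i(-1)α} and e^{-i(-1)γ}:
Half-angle: c=0.906279, s=0.422680. N=√(1·6·1·6)=6.000000
Admissible k: 0..1 (factorial args all ≥0)
  k=0: (−1)^0·6.0000/(6)·0.9063^4·0.4227^0 = +0.674603
  k=1: (−1)^1·6.0000/(2)·0.9063^2·0.4227^2 = -0.440218
d^2_{-1,-1}(0.8728) = +0.674603 -0.440218 = +0.234385
|D^2_{-1,-1}|² = |d^2_{-1,-1}(β)|² = (+0.234385)² = 0.054936 (the z-rotation phases have unit modulus)

P=0.0549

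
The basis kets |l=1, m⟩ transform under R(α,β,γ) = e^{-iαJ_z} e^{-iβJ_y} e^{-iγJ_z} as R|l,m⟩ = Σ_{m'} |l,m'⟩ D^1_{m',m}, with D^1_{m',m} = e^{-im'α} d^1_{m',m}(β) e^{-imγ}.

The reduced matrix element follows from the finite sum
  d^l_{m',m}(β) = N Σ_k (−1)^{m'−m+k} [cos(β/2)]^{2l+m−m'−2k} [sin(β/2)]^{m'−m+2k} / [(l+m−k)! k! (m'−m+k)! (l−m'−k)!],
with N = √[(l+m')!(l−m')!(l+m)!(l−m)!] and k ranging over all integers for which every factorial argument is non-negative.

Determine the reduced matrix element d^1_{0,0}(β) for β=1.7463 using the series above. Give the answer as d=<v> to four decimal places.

d=-0.1746

d^1_{0,0}(β=1.7463) via the finite sum:
With c≡cos(β/2)=0.642416 and s≡sin(β/2)=0.766356, N=[1·1·1·1]^{1/2}=1.000000
Admissible k: 0..1 (factorial args all ≥0)
  k=0: (−1)^0·1.0000/(1)·0.6424^2·0.7664^0 = +0.412698
  k=1: (−1)^1·1.0000/(1)·0.6424^0·0.7664^2 = -0.587302
d^1_{0,0}(1.7463) = +0.412698 -0.587302 = -0.174604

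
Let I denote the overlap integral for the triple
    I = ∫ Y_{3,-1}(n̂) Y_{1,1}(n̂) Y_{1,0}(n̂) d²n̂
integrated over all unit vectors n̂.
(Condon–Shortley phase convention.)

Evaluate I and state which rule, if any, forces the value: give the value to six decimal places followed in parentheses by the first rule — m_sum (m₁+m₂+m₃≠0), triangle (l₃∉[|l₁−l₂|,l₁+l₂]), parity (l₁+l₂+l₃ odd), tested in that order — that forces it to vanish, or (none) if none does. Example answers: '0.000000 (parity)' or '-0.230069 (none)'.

0.000000 (triangle)

l₃=1 ∉ [2,4] — triangle fails ⇒ I = 0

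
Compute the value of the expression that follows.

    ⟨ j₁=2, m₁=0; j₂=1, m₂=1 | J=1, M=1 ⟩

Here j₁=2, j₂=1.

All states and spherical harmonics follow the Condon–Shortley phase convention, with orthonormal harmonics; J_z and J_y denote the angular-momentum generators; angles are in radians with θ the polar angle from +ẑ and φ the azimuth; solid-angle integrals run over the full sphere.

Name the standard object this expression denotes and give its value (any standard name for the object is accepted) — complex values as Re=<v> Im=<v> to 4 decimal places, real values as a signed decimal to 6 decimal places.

Clebsch–Gordan coefficient, +√(1/10) ≈ +0.316228

This is a Clebsch–Gordan (vector-coupling) coefficient.
j₁+j₂−J=2  J+j₁−j₂=2  J−j₁+j₂=0  j₁+j₂+J+1=5
(j₁±m₁, j₂±m₂, J±M) = (2,2,2,0,2,0)
P² = 8/5
sum k=2..2:
  [2] +1/4 = 1/4
S = 1/4
C² = P²·S² = 1/10 ; C = +0.316228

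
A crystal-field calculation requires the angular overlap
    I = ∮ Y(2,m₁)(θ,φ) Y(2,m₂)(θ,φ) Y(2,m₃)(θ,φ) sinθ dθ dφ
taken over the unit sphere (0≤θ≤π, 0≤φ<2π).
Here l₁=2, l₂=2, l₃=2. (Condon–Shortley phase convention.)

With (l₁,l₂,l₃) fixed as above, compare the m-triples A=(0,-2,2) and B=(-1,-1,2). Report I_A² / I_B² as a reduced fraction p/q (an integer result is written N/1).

2/3

Shared (l₁,l₂,l₃)=(2,2,2): N and (l;000)² cancel in I_A²/I_B².
A: Δ = 2!·2!·2!/7! = 1/630; Racah Σ t=0..0: t=0:+1/8 = 1/8; ⇒ 3j(2 2 2; 0 -2 2)² = 2/35, sgn +1
B: Δ = 2!·2!·2!/7! = 1/630; Racah Σ t=1..1: t=1:−1/4 = -1/4; ⇒ 3j(2 2 2; -1 -1 2)² = 3/35, sgn -1
I_A²/I_B² = (2/35)/(3/35) = 2/3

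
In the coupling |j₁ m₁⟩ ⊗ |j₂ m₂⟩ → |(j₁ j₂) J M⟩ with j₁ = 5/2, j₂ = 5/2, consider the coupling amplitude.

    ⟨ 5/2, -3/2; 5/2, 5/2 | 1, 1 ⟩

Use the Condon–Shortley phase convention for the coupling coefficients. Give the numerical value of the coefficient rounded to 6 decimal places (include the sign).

j₁+j₂−J=4  J+j₁−j₂=1  J−j₁+j₂=1  j₁+j₂+J+1=7
(j₁±m₁, j₂±m₂, J±M) = (1,4,5,0,2,0)
P² = 576/7
sum k=4..4:
  [4] +1/24 = 1/24
S = 1/24
C² = P²·S² = 1/7 ; C = +0.377964

+√(1/7) = +0.377964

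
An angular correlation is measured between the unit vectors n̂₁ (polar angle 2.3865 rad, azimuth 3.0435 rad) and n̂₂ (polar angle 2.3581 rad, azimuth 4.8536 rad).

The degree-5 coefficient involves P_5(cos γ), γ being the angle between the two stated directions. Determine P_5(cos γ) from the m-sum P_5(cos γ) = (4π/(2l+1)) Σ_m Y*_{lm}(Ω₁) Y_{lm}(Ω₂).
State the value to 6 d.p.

0.268982

Summing Y*_{l m}(θ₁,φ₁)·Y_{l m}(θ₂,φ₂) over m ∈ [−5, 5]; prefactor 4π/(2·5+1) = 1.142397:
  [-5]  conj(Y_{5,-5})(Ω₁) = -0.061908+0.033058i ; Y_{5,-5}(Ω₂) = +0.052730+0.061839i ; Δ = -0.005309-0.002085i
  [-4]  conj(Y_{5,-4})(Ω₁) = -0.217890+0.090169i ; Y_{5,-4}(Ω₂) = -0.217904+0.138089i ; Δ = +0.035028-0.049736i
  [-3]  conj(Y_{5,-3})(Ω₁) = -0.402078+0.121861i ; Y_{5,-3}(Ω₂) = -0.175827-0.389914i ; Δ = +0.118211+0.135350i
  [-2]  conj(Y_{5,-2})(Ω₁) = -0.335948+0.066767i ; Y_{5,-2}(Ω₂) = +0.290459-0.084285i ; Δ = -0.091952+0.047709i
  [-1]  conj(Y_{5,-1})(Ω₁) = +0.113317-0.011151i ; Y_{5,-1}(Ω₂) = -0.023433-0.164841i ; Δ = -0.004494-0.018418i
  [+0]  conj(Y_{5,0})(Ω₁) = +0.375082-0.000000i ; Y_{5,0}(Ω₂) = +0.353215+0.000000i ; Δ = +0.132484+0.000000i
  [+1]  conj(Y_{5,1})(Ω₁) = -0.113317-0.011151i ; Y_{5,1}(Ω₂) = +0.023433-0.164841i ; Δ = -0.004494+0.018418i
  [+2]  conj(Y_{5,2})(Ω₁) = -0.335948-0.066767i ; Y_{5,2}(Ω₂) = +0.290459+0.084285i ; Δ = -0.091952-0.047709i
  [+3]  conj(Y_{5,3})(Ω₁) = +0.402078+0.121861i ; Y_{5,3}(Ω₂) = +0.175827-0.389914i ; Δ = +0.118211-0.135350i
  [+4]  conj(Y_{5,4})(Ω₁) = -0.217890-0.090169i ; Y_{5,4}(Ω₂) = -0.217904-0.138089i ; Δ = +0.035028+0.049736i
  [+5]  conj(Y_{5,5})(Ω₁) = +0.061908+0.033058i ; Y_{5,5}(Ω₂) = -0.052730+0.061839i ; Δ = -0.005309+0.002085i
Σ over m = +0.235454+0.000000i; ×(4π/11) → +0.268982+0.000000i. Real part: 0.268982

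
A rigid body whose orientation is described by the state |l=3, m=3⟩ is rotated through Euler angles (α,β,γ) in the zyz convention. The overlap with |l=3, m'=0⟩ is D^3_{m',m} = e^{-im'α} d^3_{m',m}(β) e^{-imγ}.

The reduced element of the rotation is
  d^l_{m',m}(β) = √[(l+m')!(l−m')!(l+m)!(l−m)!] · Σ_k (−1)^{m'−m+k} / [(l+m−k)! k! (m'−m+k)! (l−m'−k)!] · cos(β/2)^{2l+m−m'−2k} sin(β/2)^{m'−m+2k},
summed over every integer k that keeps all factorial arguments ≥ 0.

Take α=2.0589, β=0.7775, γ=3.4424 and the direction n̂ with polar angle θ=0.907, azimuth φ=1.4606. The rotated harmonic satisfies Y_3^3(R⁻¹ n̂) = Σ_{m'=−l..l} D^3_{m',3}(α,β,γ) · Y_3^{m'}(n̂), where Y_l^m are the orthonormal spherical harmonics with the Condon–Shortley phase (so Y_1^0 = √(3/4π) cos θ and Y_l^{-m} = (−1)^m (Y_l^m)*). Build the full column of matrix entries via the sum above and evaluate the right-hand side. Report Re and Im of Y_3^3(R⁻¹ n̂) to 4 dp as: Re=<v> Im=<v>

Re=0.0233 Im=0.0283

Need the full column D^3_{m',3} for m'=−3..3 at α=2.0589, β=0.7775, γ=3.4424.
cos(β/2)=0.925384, sin(β/2)=0.379032
d^3_{-3,3}: single k=6 term ⇒ +0.002965;  D = -0.001580+0.002509i
d^3_{-2,3}: single k=5 term ⇒ +0.017733;  D = +0.017685+0.001307i
d^3_{-1,3}: single k=4 term ⇒ +0.068453;  D = -0.027557-0.062661i
d^3_{0,3}: single k=3 term ⇒ +0.192978;  D = -0.119591+0.151455i
d^3_{1,3}: single k=2 term ⇒ +0.408023;  D = +0.401411+0.073157i
d^3_{2,3}: single k=1 term ⇒ +0.630029;  D = -0.190895-0.600413i
d^3_{3,3}: single k=0 term ⇒ +0.627958;  D = -0.439329+0.448688i
Y_3^{m'}(θ=0.907,φ=1.4606) and Σ D·Y over m':
  (-0.0016+0.0025i)·(-0.0662+0.1928i)  (+0.0177+0.0013i)·(-0.3812-0.0854i)  (-0.0276-0.0627i)·(+0.0251-0.2272i)  (-0.1196+0.1515i)·(-0.2534+0.0000i)  (+0.4014+0.0732i)·(-0.0251-0.2272i)  (-0.1909-0.6004i)·(-0.3812+0.0854i)  (-0.4393+0.4487i)·(+0.0662+0.1928i)
Y_3^3(R⁻¹ n̂) = +0.023335+0.028337i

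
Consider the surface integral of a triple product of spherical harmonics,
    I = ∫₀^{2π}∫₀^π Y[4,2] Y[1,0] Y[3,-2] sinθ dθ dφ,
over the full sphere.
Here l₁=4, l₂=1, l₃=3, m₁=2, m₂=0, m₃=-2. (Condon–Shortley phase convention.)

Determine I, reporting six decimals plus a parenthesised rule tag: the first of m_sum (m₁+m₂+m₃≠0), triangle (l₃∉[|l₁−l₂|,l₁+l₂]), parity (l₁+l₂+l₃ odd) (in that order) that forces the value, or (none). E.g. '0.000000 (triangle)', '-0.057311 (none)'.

0.213244 (none)

Checks pass: Σm=0; 8 even; l₃=3∈[3,5].
(2·4+1)(2·1+1)(2·3+1) = 189
Δ: 2! 6! 0! / 9! → 1/252
sum: t=1:−1/36 = -1/36
3j²(4 1 3; 0 0 0) = Δ·Π!·Σ² = 4/63  (sign +1)
sum: t=1:−1/120 = -1/120
3j²(4 1 3; 2 0 -2) = Δ·Π!·Σ² = 1/21  (sign +1)
combine: 4πI² = 189·4/63·1/21 = 4/7
take √, sign +1: I = 0.21324362
No selection rule forces the value: the integral is nonzero (none).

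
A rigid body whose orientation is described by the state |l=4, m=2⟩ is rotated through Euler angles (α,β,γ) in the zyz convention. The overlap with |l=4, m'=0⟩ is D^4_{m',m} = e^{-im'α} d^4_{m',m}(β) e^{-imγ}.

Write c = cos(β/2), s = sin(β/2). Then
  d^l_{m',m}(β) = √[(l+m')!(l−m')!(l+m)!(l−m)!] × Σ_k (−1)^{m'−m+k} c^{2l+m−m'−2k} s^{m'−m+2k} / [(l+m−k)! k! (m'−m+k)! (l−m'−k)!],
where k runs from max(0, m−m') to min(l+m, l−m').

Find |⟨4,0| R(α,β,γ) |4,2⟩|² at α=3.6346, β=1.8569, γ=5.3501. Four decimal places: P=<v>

Split into d^4_{0,2}(β=1.8569) × two z-phases.
c=cos(1.856900/2)=0.599076, s=sin(1.856900/2)=0.800692; N=√[24·24·720·2]=910.735966
Admissible k: 2..4 (factorial args all ≥0)
  k=2: (−1)^0·910.7360/(96)·0.5991^6·0.8007^2 = +0.281153
  k=3: (−1)^1·910.7360/(36)·0.5991^4·0.8007^4 = -1.339306
  k=4: (−1)^2·910.7360/(96)·0.5991^2·0.8007^6 = +0.897178
d^4_{0,2}(1.8569) = +0.281153 -1.339306 +0.897178 = -0.160974
|D^4_{0,2}|² = |d^4_{0,2}(β)|² = (-0.160974)² = 0.025913 (the z-rotation phases have unit modulus)

P=0.0259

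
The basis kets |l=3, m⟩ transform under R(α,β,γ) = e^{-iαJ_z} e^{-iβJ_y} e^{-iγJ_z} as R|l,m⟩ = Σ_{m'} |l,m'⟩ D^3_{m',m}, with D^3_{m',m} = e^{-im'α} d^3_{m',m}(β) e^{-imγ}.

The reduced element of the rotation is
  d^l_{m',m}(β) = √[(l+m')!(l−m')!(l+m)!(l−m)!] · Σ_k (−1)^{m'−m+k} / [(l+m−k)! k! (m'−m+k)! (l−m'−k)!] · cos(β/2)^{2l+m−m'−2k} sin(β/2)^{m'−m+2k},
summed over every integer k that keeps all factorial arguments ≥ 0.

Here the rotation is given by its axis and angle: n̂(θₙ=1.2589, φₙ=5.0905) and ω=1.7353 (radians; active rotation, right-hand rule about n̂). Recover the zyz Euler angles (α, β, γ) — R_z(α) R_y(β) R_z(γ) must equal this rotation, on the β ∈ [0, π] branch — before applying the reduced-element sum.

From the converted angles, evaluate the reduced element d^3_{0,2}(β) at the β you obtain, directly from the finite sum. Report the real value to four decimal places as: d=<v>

d=-0.0740

Axis–angle → zyz. n̂ = (sinθₙcosφₙ, sinθₙsinφₙ, cosθₙ) = (+0.351355, -0.884525, +0.306864), ω = 1.7353.
R = I cosω + sinω [n̂]ₓ + (1−cosω) n̂n̂ᵀ gives
  R = [-0.020096, -0.664398, -0.747109; -0.058955, +0.746747, -0.662490; +0.998058, +0.030732, -0.054176]
β = atan2(√(R₁₃²+R₂₃²), R₃₃) = 1.624999; α = atan2(R₂₃, R₁₃) mod 2π = 3.867032; γ = atan2(R₃₂, −R₃₁) mod 2π = 3.110810
d^3_{0,2}(β=1.6250) via the finite sum:
Half-angle: c=0.687686, s=0.726008. N=√(6·6·120·1)=65.726707
k: max(0,(2)−(0))=2 … min(3+(2),3−(0))=3
  k=2: (−1)^0·65.7267/(12)·0.6877^4·0.7260^2 = +0.645661
  k=3: (−1)^1·65.7267/(12)·0.6877^2·0.7260^4 = -0.719627
d^3_{0,2}(1.6250) = +0.645661 -0.719627 = -0.073966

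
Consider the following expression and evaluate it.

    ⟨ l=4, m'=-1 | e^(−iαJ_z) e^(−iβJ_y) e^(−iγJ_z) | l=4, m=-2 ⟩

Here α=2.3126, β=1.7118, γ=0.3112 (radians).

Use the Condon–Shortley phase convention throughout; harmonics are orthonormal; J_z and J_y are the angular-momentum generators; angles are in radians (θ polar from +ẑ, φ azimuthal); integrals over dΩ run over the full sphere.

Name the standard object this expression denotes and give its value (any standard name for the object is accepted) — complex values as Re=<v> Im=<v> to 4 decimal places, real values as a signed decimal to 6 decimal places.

Wigner D-matrix element, Re=0.0383 Im=-0.0080

This is a Wigner D-matrix element — the rotation-matrix element ⟨l m'| R(α,β,γ) |l m⟩ in the angular-momentum basis.
First d^4_{-1,-2}(β=1.7118), then the phase factors e^{-i(-1)α} and e^{-i(-2)γ}:
Half-angle: c=0.655539, s=0.755161. N=√(6·120·2·720)=1018.233765
Admissible k: 0..2 (factorial args all ≥0)
  k=0: (−1)^1·1018.2338/(240)·0.6555^7·0.7552^1 = -0.166673
  k=1: (−1)^2·1018.2338/(48)·0.6555^5·0.7552^3 = +1.105906
  k=2: (−1)^3·1018.2338/(72)·0.6555^3·0.7552^5 = -0.978384
d^4_{-1,-2}(1.7118) = -0.166673 +1.105906 -0.978384 = -0.039151
Phases: e^{-i·(-1)·2.3126}=-0.675619+0.737251i, e^{-i·(-2)·0.3112}=+0.812482+0.582987i ⇒ D=+0.038318-0.008031i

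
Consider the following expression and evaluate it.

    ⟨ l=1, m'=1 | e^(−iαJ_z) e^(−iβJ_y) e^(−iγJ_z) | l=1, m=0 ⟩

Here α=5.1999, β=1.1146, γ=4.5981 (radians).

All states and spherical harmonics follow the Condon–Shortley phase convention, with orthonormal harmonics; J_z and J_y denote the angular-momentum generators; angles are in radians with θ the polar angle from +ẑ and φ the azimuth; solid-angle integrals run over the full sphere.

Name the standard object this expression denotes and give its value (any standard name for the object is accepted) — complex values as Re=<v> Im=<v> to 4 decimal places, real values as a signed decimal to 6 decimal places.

Wigner D-matrix element, Re=-0.2974 Im=-0.5608

This is a Wigner D-matrix element — the rotation-matrix element ⟨l m'| R(α,β,γ) |l m⟩ in the angular-momentum basis.
Split into d^1_{1,0}(β=1.1146) × two z-phases.
With c≡cos(β/2)=0.848686 and s≡sin(β/2)=0.528897, N=[2·1·1·1]^{1/2}=1.414214
k: max(0,(0)−(1))=0 … min(1+(0),1−(1))=0
  k=0: (−1)^1·1.4142/(1)·0.8487^1·0.5289^1 = -0.634794
d^1_{1,0}(1.1146) = -0.634794
Phases: e^{-i·(1)·5.1999}=+0.468428+0.883502i, e^{-i·(0)·4.5981}=+1.000000+0.000000i ⇒ D=-0.297356-0.560842i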